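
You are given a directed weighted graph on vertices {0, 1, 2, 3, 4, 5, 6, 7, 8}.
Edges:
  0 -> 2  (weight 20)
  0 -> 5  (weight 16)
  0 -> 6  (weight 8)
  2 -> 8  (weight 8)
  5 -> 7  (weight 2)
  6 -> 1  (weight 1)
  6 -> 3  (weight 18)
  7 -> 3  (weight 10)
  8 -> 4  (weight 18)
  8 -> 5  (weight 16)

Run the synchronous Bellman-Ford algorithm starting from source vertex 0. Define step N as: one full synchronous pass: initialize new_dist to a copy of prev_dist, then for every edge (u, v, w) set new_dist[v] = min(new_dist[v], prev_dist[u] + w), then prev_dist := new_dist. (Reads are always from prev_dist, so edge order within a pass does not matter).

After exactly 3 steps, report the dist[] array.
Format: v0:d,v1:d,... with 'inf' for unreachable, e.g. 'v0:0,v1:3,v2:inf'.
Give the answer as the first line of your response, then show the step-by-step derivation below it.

v0:0,v1:9,v2:20,v3:26,v4:46,v5:16,v6:8,v7:18,v8:28

step 1: dist = v0:0,v1:inf,v2:20,v3:inf,v4:inf,v5:16,v6:8,v7:inf,v8:inf
step 2: dist = v0:0,v1:9,v2:20,v3:26,v4:inf,v5:16,v6:8,v7:18,v8:28
step 3: dist = v0:0,v1:9,v2:20,v3:26,v4:46,v5:16,v6:8,v7:18,v8:28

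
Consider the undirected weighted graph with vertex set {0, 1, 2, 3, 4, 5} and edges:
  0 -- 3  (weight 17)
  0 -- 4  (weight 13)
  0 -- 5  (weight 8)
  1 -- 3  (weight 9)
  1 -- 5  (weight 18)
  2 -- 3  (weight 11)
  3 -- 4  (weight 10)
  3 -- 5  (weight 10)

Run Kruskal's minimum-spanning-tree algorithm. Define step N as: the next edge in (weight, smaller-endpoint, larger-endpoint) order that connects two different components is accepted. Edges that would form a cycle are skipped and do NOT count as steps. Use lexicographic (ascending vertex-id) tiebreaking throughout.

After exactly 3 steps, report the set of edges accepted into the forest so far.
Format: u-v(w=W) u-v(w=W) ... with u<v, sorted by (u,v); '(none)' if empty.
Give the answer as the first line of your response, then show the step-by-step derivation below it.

0-5(w=8) 1-3(w=9) 3-4(w=10)

step 1: add edge 0-5 (w=8); MST = {0-5(w=8)}
step 2: add edge 1-3 (w=9); MST = {0-5(w=8) 1-3(w=9)}
step 3: add edge 3-4 (w=10); MST = {0-5(w=8) 1-3(w=9) 3-4(w=10)}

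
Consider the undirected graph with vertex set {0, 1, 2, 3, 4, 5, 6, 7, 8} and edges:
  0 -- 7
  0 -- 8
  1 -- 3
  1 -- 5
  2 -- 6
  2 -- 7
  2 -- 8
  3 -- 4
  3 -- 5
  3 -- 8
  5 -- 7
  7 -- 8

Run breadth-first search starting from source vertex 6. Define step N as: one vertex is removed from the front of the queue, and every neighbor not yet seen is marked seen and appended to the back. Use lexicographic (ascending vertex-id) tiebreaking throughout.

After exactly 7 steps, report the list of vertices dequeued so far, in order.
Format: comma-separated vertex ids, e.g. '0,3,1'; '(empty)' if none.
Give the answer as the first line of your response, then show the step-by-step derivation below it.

6,2,7,8,0,5,3

step 1: dequeue 6; queue=[2]; order=6
step 2: dequeue 2; queue=[7,8]; order=6,2
step 3: dequeue 7; queue=[8,0,5]; order=6,2,7
step 4: dequeue 8; queue=[0,5,3]; order=6,2,7,8
step 5: dequeue 0; queue=[5,3]; order=6,2,7,8,0
step 6: dequeue 5; queue=[3,1]; order=6,2,7,8,0,5
step 7: dequeue 3; queue=[1,4]; order=6,2,7,8,0,5,3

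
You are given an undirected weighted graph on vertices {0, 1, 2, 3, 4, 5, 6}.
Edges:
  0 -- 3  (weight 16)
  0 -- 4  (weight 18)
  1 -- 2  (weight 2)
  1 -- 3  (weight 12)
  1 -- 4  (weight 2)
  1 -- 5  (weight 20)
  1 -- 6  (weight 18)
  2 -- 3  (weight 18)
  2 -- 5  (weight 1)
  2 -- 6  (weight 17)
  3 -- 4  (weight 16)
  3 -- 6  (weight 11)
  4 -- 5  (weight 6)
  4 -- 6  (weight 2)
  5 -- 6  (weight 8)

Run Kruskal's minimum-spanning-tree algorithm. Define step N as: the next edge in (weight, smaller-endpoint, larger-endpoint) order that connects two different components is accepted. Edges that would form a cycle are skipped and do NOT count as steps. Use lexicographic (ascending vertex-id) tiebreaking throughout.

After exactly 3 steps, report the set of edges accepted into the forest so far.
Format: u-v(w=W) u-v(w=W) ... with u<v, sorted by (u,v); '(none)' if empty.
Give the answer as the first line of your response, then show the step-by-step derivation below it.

1-2(w=2) 1-4(w=2) 2-5(w=1)

step 1: add edge 2-5 (w=1); MST = {2-5(w=1)}
step 2: add edge 1-2 (w=2); MST = {1-2(w=2) 2-5(w=1)}
step 3: add edge 1-4 (w=2); MST = {1-2(w=2) 1-4(w=2) 2-5(w=1)}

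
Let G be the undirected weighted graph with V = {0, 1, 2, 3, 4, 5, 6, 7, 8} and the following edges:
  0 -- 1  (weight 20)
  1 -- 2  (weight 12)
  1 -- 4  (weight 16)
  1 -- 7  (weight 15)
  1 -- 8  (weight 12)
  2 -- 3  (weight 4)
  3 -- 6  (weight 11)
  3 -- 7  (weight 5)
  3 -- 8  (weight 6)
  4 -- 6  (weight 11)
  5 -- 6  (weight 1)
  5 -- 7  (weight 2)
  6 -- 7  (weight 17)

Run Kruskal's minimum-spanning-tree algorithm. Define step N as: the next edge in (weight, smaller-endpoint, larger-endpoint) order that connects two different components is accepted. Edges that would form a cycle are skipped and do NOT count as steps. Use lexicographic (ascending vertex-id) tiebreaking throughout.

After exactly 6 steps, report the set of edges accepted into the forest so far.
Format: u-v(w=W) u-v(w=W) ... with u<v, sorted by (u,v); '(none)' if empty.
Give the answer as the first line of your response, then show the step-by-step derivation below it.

2-3(w=4) 3-7(w=5) 3-8(w=6) 4-6(w=11) 5-6(w=1) 5-7(w=2)

step 1: add edge 5-6 (w=1); MST = {5-6(w=1)}
step 2: add edge 5-7 (w=2); MST = {5-6(w=1) 5-7(w=2)}
step 3: add edge 2-3 (w=4); MST = {2-3(w=4) 5-6(w=1) 5-7(w=2)}
step 4: add edge 3-7 (w=5); MST = {2-3(w=4) 3-7(w=5) 5-6(w=1) 5-7(w=2)}
step 5: add edge 3-8 (w=6); MST = {2-3(w=4) 3-7(w=5) 3-8(w=6) 5-6(w=1) 5-7(w=2)}
step 6: add edge 4-6 (w=11); MST = {2-3(w=4) 3-7(w=5) 3-8(w=6) 4-6(w=11) 5-6(w=1) 5-7(w=2)}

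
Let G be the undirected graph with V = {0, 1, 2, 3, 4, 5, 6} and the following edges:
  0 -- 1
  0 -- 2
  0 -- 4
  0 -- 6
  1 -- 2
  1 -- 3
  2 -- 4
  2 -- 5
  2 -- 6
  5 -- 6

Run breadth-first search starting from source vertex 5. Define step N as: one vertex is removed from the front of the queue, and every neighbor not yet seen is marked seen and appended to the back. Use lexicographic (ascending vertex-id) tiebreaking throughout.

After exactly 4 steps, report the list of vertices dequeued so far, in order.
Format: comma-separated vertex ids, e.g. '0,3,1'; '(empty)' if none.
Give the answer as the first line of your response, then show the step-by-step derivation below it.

5,2,6,0

step 1: dequeue 5; queue=[2,6]; order=5
step 2: dequeue 2; queue=[6,0,1,4]; order=5,2
step 3: dequeue 6; queue=[0,1,4]; order=5,2,6
step 4: dequeue 0; queue=[1,4]; order=5,2,6,0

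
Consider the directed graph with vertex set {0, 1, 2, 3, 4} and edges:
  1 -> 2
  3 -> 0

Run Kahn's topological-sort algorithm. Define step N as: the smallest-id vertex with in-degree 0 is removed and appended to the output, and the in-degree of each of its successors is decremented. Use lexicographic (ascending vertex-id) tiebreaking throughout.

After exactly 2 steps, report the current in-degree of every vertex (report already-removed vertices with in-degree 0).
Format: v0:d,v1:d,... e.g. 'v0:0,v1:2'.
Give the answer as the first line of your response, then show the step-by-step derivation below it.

v0:1,v1:0,v2:0,v3:0,v4:0

step 1: output 1; order=[1]; indeg=(1,0,0,0,0)
step 2: output 2; order=[1,2]; indeg=(1,0,0,0,0)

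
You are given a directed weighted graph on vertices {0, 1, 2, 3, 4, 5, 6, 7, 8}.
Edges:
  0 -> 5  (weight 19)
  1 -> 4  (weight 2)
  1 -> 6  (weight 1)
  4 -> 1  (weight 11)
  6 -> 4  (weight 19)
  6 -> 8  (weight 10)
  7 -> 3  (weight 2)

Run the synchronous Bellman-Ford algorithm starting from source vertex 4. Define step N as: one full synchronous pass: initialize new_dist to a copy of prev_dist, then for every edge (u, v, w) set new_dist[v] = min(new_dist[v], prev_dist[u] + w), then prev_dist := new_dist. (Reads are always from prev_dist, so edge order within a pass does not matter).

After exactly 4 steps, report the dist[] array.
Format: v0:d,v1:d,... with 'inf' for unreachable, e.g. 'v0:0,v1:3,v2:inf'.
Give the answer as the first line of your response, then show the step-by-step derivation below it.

v0:inf,v1:11,v2:inf,v3:inf,v4:0,v5:inf,v6:12,v7:inf,v8:22

step 1: dist = v0:inf,v1:11,v2:inf,v3:inf,v4:0,v5:inf,v6:inf,v7:inf,v8:inf
step 2: dist = v0:inf,v1:11,v2:inf,v3:inf,v4:0,v5:inf,v6:12,v7:inf,v8:inf
step 3: dist = v0:inf,v1:11,v2:inf,v3:inf,v4:0,v5:inf,v6:12,v7:inf,v8:22
step 4: dist = v0:inf,v1:11,v2:inf,v3:inf,v4:0,v5:inf,v6:12,v7:inf,v8:22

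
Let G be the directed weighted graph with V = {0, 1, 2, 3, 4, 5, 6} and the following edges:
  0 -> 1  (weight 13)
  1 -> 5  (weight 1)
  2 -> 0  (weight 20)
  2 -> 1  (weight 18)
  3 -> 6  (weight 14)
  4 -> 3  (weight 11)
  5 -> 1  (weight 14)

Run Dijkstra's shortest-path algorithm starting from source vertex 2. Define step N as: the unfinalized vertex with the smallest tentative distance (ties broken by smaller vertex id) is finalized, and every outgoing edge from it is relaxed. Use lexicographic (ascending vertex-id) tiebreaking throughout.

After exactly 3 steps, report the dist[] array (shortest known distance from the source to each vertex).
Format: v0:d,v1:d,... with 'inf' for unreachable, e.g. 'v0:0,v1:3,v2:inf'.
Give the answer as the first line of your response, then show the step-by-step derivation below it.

v0:20,v1:18,v2:0,v3:inf,v4:inf,v5:19,v6:inf

step 1: dist = v0:20,v1:18,v2:0,v3:inf,v4:inf,v5:inf,v6:inf
step 2: dist = v0:20,v1:18,v2:0,v3:inf,v4:inf,v5:19,v6:inf
step 3: dist = v0:20,v1:18,v2:0,v3:inf,v4:inf,v5:19,v6:inf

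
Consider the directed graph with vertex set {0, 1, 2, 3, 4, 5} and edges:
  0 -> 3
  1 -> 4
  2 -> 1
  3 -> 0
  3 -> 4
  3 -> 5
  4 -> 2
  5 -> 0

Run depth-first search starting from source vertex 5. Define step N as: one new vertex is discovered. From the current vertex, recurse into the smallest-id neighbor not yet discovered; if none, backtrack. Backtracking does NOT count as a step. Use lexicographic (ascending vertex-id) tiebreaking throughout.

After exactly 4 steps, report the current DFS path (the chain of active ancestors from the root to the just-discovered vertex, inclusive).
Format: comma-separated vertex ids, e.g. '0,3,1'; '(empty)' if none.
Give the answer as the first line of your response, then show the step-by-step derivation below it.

5,0,3,4

step 1: discover 5; path=5; order=5
step 2: discover 0; path=5>0; order=5,0
step 3: discover 3; path=5>0>3; order=5,0,3
step 4: discover 4; path=5>0>3>4; order=5,0,3,4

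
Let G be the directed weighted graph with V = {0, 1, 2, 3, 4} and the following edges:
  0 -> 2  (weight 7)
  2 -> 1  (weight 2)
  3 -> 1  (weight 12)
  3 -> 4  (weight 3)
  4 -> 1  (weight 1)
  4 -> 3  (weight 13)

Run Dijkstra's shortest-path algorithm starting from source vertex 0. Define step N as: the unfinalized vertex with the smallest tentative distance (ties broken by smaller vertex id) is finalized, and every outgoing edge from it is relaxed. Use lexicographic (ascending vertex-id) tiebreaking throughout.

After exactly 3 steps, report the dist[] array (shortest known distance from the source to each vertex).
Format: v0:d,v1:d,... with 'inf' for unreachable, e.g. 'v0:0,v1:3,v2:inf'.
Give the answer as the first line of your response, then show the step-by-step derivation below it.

v0:0,v1:9,v2:7,v3:inf,v4:inf

step 1: dist = v0:0,v1:inf,v2:7,v3:inf,v4:inf
step 2: dist = v0:0,v1:9,v2:7,v3:inf,v4:inf
step 3: dist = v0:0,v1:9,v2:7,v3:inf,v4:inf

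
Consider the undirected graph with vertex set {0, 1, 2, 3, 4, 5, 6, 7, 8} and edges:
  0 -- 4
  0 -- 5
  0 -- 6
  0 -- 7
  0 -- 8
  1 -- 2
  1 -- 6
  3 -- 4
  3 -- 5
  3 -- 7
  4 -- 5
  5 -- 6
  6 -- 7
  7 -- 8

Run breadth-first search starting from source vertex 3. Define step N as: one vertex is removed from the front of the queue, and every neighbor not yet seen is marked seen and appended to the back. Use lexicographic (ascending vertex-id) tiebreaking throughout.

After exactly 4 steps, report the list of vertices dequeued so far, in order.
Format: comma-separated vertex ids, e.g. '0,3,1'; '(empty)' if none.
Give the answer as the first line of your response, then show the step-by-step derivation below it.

3,4,5,7

step 1: dequeue 3; queue=[4,5,7]; order=3
step 2: dequeue 4; queue=[5,7,0]; order=3,4
step 3: dequeue 5; queue=[7,0,6]; order=3,4,5
step 4: dequeue 7; queue=[0,6,8]; order=3,4,5,7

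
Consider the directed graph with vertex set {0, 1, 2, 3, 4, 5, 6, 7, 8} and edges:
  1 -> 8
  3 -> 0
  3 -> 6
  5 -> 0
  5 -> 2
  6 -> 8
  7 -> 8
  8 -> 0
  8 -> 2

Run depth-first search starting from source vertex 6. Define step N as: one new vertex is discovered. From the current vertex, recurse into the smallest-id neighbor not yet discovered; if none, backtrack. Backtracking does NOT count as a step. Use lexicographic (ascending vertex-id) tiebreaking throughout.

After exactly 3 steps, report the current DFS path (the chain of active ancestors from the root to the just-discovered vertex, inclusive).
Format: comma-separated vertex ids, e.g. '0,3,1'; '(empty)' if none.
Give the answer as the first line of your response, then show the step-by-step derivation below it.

6,8,0

step 1: discover 6; path=6; order=6
step 2: discover 8; path=6>8; order=6,8
step 3: discover 0; path=6>8>0; order=6,8,0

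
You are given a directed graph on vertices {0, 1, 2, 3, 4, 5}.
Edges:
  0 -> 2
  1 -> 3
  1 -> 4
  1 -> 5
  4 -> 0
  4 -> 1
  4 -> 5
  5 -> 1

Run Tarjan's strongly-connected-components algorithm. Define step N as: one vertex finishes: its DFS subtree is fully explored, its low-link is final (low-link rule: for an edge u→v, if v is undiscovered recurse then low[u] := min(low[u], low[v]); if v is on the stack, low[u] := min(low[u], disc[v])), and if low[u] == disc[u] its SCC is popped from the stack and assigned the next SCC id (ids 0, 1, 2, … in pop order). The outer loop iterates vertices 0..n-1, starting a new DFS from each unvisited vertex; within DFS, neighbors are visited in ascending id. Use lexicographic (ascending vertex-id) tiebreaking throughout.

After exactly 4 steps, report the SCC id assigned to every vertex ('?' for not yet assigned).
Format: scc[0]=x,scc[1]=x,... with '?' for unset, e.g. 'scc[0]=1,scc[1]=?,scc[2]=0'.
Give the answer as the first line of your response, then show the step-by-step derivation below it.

scc[0]=1,scc[1]=?,scc[2]=0,scc[3]=2,scc[4]=?,scc[5]=?

step 1: low=(low[0]=0,low[1]=?,low[2]=1,low[3]=?,low[4]=?,low[5]=?); scc=(scc[0]=?,scc[1]=?,scc[2]=0,scc[3]=?,scc[4]=?,scc[5]=?)
step 2: low=(low[0]=0,low[1]=?,low[2]=1,low[3]=?,low[4]=?,low[5]=?); scc=(scc[0]=1,scc[1]=?,scc[2]=0,scc[3]=?,scc[4]=?,scc[5]=?)
step 3: low=(low[0]=0,low[1]=2,low[2]=1,low[3]=3,low[4]=?,low[5]=?); scc=(scc[0]=1,scc[1]=?,scc[2]=0,scc[3]=2,scc[4]=?,scc[5]=?)
step 4: low=(low[0]=0,low[1]=2,low[2]=1,low[3]=3,low[4]=2,low[5]=2); scc=(scc[0]=1,scc[1]=?,scc[2]=0,scc[3]=2,scc[4]=?,scc[5]=?)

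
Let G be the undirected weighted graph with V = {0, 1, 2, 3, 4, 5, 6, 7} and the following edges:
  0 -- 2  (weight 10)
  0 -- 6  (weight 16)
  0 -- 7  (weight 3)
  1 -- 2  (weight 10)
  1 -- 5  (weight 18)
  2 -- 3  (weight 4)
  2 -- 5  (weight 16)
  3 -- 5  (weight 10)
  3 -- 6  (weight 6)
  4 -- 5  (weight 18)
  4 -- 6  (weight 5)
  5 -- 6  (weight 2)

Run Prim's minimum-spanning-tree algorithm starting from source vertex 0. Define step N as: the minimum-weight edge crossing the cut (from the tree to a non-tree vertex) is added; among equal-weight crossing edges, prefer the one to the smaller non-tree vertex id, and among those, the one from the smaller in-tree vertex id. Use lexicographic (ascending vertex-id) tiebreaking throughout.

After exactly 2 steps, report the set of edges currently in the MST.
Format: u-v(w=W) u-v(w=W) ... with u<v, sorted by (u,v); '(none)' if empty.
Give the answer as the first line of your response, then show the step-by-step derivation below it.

0-2(w=10) 0-7(w=3)

step 1: add edge 0-7 (w=3); MST = {0-7(w=3)}
step 2: add edge 0-2 (w=10); MST = {0-2(w=10) 0-7(w=3)}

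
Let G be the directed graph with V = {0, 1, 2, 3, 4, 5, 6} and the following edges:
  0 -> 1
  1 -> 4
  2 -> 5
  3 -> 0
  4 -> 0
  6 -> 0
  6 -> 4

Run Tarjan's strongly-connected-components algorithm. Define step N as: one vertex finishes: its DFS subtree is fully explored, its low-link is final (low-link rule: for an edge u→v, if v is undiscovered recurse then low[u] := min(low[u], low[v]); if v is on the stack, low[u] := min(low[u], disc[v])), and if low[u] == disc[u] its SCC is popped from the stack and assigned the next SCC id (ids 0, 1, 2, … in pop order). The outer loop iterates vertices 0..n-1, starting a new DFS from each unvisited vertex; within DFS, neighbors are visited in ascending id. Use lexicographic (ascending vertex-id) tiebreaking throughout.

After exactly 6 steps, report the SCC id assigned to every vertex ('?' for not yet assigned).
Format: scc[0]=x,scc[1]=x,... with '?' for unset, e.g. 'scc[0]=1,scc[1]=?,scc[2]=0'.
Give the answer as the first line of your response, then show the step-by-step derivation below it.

scc[0]=0,scc[1]=0,scc[2]=2,scc[3]=3,scc[4]=0,scc[5]=1,scc[6]=?

step 1: low=(low[0]=0,low[1]=1,low[2]=?,low[3]=?,low[4]=0,low[5]=?,low[6]=?); scc=(scc[0]=?,scc[1]=?,scc[2]=?,scc[3]=?,scc[4]=?,scc[5]=?,scc[6]=?)
step 2: low=(low[0]=0,low[1]=0,low[2]=?,low[3]=?,low[4]=0,low[5]=?,low[6]=?); scc=(scc[0]=?,scc[1]=?,scc[2]=?,scc[3]=?,scc[4]=?,scc[5]=?,scc[6]=?)
step 3: low=(low[0]=0,low[1]=0,low[2]=?,low[3]=?,low[4]=0,low[5]=?,low[6]=?); scc=(scc[0]=0,scc[1]=0,scc[2]=?,scc[3]=?,scc[4]=0,scc[5]=?,scc[6]=?)
step 4: low=(low[0]=0,low[1]=0,low[2]=3,low[3]=?,low[4]=0,low[5]=4,low[6]=?); scc=(scc[0]=0,scc[1]=0,scc[2]=?,scc[3]=?,scc[4]=0,scc[5]=1,scc[6]=?)
step 5: low=(low[0]=0,low[1]=0,low[2]=3,low[3]=?,low[4]=0,low[5]=4,low[6]=?); scc=(scc[0]=0,scc[1]=0,scc[2]=2,scc[3]=?,scc[4]=0,scc[5]=1,scc[6]=?)
step 6: low=(low[0]=0,low[1]=0,low[2]=3,low[3]=5,low[4]=0,low[5]=4,low[6]=?); scc=(scc[0]=0,scc[1]=0,scc[2]=2,scc[3]=3,scc[4]=0,scc[5]=1,scc[6]=?)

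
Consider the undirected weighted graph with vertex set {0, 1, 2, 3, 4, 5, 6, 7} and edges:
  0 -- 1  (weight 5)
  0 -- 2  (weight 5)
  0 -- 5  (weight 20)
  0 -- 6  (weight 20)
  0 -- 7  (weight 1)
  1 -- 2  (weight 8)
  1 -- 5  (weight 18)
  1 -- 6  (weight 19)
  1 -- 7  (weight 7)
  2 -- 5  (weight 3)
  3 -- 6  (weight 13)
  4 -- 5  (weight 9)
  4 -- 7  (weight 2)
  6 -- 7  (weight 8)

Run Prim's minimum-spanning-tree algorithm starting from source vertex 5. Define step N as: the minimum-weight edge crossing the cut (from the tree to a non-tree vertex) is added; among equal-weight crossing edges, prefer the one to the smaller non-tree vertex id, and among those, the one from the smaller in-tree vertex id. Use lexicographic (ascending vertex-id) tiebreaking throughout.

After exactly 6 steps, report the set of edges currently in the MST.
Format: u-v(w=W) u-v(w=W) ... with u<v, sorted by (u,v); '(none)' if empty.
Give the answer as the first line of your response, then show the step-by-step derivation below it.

0-1(w=5) 0-2(w=5) 0-7(w=1) 2-5(w=3) 4-7(w=2) 6-7(w=8)

step 1: add edge 2-5 (w=3); MST = {2-5(w=3)}
step 2: add edge 0-2 (w=5); MST = {0-2(w=5) 2-5(w=3)}
step 3: add edge 0-7 (w=1); MST = {0-2(w=5) 0-7(w=1) 2-5(w=3)}
step 4: add edge 4-7 (w=2); MST = {0-2(w=5) 0-7(w=1) 2-5(w=3) 4-7(w=2)}
step 5: add edge 0-1 (w=5); MST = {0-1(w=5) 0-2(w=5) 0-7(w=1) 2-5(w=3) 4-7(w=2)}
step 6: add edge 6-7 (w=8); MST = {0-1(w=5) 0-2(w=5) 0-7(w=1) 2-5(w=3) 4-7(w=2) 6-7(w=8)}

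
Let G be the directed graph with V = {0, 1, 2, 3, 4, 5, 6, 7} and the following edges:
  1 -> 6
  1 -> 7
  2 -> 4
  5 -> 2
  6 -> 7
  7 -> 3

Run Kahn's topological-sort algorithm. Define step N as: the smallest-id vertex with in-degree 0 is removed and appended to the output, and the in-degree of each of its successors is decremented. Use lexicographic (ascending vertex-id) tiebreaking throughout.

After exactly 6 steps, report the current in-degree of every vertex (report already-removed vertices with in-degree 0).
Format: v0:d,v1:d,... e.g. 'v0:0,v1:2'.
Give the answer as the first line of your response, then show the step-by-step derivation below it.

v0:0,v1:0,v2:0,v3:1,v4:0,v5:0,v6:0,v7:0

step 1: output 0; order=[0]; indeg=(0,0,1,1,1,0,1,2)
step 2: output 1; order=[0,1]; indeg=(0,0,1,1,1,0,0,1)
step 3: output 5; order=[0,1,5]; indeg=(0,0,0,1,1,0,0,1)
step 4: output 2; order=[0,1,5,2]; indeg=(0,0,0,1,0,0,0,1)
step 5: output 4; order=[0,1,5,2,4]; indeg=(0,0,0,1,0,0,0,1)
step 6: output 6; order=[0,1,5,2,4,6]; indeg=(0,0,0,1,0,0,0,0)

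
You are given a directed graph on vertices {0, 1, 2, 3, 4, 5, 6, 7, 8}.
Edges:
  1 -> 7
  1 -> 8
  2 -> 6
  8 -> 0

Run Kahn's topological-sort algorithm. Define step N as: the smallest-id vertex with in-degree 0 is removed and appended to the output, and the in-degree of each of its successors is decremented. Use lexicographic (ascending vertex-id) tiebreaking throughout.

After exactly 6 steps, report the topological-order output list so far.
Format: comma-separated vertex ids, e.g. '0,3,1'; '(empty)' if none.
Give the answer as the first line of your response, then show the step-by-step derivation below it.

1,2,3,4,5,6

step 1: output 1; order=[1]; indeg=(1,0,0,0,0,0,1,0,0)
step 2: output 2; order=[1,2]; indeg=(1,0,0,0,0,0,0,0,0)
step 3: output 3; order=[1,2,3]; indeg=(1,0,0,0,0,0,0,0,0)
step 4: output 4; order=[1,2,3,4]; indeg=(1,0,0,0,0,0,0,0,0)
step 5: output 5; order=[1,2,3,4,5]; indeg=(1,0,0,0,0,0,0,0,0)
step 6: output 6; order=[1,2,3,4,5,6]; indeg=(1,0,0,0,0,0,0,0,0)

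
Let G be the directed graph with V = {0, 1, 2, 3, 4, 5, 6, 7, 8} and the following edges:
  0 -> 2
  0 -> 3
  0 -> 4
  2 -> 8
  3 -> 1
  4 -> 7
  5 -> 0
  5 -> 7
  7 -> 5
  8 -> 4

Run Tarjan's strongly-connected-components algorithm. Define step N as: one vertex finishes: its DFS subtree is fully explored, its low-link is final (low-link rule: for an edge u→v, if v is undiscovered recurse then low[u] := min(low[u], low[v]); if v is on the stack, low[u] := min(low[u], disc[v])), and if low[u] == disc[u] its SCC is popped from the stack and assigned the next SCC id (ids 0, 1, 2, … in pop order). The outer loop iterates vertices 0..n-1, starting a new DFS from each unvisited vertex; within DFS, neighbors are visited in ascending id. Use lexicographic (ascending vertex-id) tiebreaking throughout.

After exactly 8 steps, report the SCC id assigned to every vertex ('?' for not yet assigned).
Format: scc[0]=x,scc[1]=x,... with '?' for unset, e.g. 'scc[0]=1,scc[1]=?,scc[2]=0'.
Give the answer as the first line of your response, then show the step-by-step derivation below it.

scc[0]=2,scc[1]=0,scc[2]=2,scc[3]=1,scc[4]=2,scc[5]=2,scc[6]=?,scc[7]=2,scc[8]=2

step 1: low=(low[0]=0,low[1]=?,low[2]=1,low[3]=?,low[4]=3,low[5]=0,low[6]=?,low[7]=4,low[8]=2); scc=(scc[0]=?,scc[1]=?,scc[2]=?,scc[3]=?,scc[4]=?,scc[5]=?,scc[6]=?,scc[7]=?,scc[8]=?)
step 2: low=(low[0]=0,low[1]=?,low[2]=1,low[3]=?,low[4]=3,low[5]=0,low[6]=?,low[7]=0,low[8]=2); scc=(scc[0]=?,scc[1]=?,scc[2]=?,scc[3]=?,scc[4]=?,scc[5]=?,scc[6]=?,scc[7]=?,scc[8]=?)
step 3: low=(low[0]=0,low[1]=?,low[2]=1,low[3]=?,low[4]=0,low[5]=0,low[6]=?,low[7]=0,low[8]=2); scc=(scc[0]=?,scc[1]=?,scc[2]=?,scc[3]=?,scc[4]=?,scc[5]=?,scc[6]=?,scc[7]=?,scc[8]=?)
step 4: low=(low[0]=0,low[1]=?,low[2]=1,low[3]=?,low[4]=0,low[5]=0,low[6]=?,low[7]=0,low[8]=0); scc=(scc[0]=?,scc[1]=?,scc[2]=?,scc[3]=?,scc[4]=?,scc[5]=?,scc[6]=?,scc[7]=?,scc[8]=?)
step 5: low=(low[0]=0,low[1]=?,low[2]=0,low[3]=?,low[4]=0,low[5]=0,low[6]=?,low[7]=0,low[8]=0); scc=(scc[0]=?,scc[1]=?,scc[2]=?,scc[3]=?,scc[4]=?,scc[5]=?,scc[6]=?,scc[7]=?,scc[8]=?)
step 6: low=(low[0]=0,low[1]=7,low[2]=0,low[3]=6,low[4]=0,low[5]=0,low[6]=?,low[7]=0,low[8]=0); scc=(scc[0]=?,scc[1]=0,scc[2]=?,scc[3]=?,scc[4]=?,scc[5]=?,scc[6]=?,scc[7]=?,scc[8]=?)
step 7: low=(low[0]=0,low[1]=7,low[2]=0,low[3]=6,low[4]=0,low[5]=0,low[6]=?,low[7]=0,low[8]=0); scc=(scc[0]=?,scc[1]=0,scc[2]=?,scc[3]=1,scc[4]=?,scc[5]=?,scc[6]=?,scc[7]=?,scc[8]=?)
step 8: low=(low[0]=0,low[1]=7,low[2]=0,low[3]=6,low[4]=0,low[5]=0,low[6]=?,low[7]=0,low[8]=0); scc=(scc[0]=2,scc[1]=0,scc[2]=2,scc[3]=1,scc[4]=2,scc[5]=2,scc[6]=?,scc[7]=2,scc[8]=2)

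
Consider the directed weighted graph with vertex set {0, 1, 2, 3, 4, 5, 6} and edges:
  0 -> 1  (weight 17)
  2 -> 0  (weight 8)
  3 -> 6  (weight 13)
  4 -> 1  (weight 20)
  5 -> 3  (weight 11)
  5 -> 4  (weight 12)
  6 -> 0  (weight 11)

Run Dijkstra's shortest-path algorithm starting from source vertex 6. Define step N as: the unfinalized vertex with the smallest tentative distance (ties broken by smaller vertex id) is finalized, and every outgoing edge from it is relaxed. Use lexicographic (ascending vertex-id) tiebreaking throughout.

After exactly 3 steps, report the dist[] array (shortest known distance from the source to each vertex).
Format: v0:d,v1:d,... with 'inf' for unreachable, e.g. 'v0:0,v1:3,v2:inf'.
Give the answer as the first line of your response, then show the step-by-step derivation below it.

v0:11,v1:28,v2:inf,v3:inf,v4:inf,v5:inf,v6:0

step 1: dist = v0:11,v1:inf,v2:inf,v3:inf,v4:inf,v5:inf,v6:0
step 2: dist = v0:11,v1:28,v2:inf,v3:inf,v4:inf,v5:inf,v6:0
step 3: dist = v0:11,v1:28,v2:inf,v3:inf,v4:inf,v5:inf,v6:0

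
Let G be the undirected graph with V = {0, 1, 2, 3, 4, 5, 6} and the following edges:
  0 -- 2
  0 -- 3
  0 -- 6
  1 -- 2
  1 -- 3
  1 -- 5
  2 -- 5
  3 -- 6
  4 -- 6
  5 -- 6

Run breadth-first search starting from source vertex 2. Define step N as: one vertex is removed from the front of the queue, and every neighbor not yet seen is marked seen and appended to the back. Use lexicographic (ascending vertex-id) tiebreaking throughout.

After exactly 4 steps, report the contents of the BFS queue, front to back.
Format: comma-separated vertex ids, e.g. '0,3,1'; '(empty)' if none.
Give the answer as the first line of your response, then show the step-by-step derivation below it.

3,6

step 1: dequeue 2; queue=[0,1,5]; order=2
step 2: dequeue 0; queue=[1,5,3,6]; order=2,0
step 3: dequeue 1; queue=[5,3,6]; order=2,0,1
step 4: dequeue 5; queue=[3,6]; order=2,0,1,5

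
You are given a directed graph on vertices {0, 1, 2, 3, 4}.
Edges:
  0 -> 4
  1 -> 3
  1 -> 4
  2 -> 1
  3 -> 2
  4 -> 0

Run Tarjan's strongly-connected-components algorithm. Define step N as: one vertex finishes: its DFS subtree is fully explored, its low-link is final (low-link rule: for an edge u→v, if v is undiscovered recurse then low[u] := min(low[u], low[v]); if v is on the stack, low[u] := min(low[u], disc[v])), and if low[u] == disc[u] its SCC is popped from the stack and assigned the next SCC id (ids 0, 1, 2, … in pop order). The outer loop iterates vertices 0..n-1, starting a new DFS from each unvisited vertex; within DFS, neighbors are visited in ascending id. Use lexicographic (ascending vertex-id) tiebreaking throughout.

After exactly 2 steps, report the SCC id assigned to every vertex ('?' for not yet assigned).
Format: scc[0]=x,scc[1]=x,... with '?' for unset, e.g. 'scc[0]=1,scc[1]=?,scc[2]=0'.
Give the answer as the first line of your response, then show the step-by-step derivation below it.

scc[0]=0,scc[1]=?,scc[2]=?,scc[3]=?,scc[4]=0

step 1: low=(low[0]=0,low[1]=?,low[2]=?,low[3]=?,low[4]=0); scc=(scc[0]=?,scc[1]=?,scc[2]=?,scc[3]=?,scc[4]=?)
step 2: low=(low[0]=0,low[1]=?,low[2]=?,low[3]=?,low[4]=0); scc=(scc[0]=0,scc[1]=?,scc[2]=?,scc[3]=?,scc[4]=0)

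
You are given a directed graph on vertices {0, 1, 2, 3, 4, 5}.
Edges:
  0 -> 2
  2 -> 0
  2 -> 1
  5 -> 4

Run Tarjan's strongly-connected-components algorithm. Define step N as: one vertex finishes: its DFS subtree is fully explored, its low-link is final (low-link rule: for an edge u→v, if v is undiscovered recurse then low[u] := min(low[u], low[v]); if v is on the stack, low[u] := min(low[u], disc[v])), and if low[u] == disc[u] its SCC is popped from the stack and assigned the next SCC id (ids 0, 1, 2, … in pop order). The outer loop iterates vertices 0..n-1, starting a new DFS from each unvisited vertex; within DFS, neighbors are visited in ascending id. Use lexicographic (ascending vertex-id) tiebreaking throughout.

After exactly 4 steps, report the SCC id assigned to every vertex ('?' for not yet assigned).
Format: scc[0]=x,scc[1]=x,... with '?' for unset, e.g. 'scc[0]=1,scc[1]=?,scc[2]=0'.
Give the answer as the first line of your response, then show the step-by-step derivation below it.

scc[0]=1,scc[1]=0,scc[2]=1,scc[3]=2,scc[4]=?,scc[5]=?

step 1: low=(low[0]=0,low[1]=2,low[2]=0,low[3]=?,low[4]=?,low[5]=?); scc=(scc[0]=?,scc[1]=0,scc[2]=?,scc[3]=?,scc[4]=?,scc[5]=?)
step 2: low=(low[0]=0,low[1]=2,low[2]=0,low[3]=?,low[4]=?,low[5]=?); scc=(scc[0]=?,scc[1]=0,scc[2]=?,scc[3]=?,scc[4]=?,scc[5]=?)
step 3: low=(low[0]=0,low[1]=2,low[2]=0,low[3]=?,low[4]=?,low[5]=?); scc=(scc[0]=1,scc[1]=0,scc[2]=1,scc[3]=?,scc[4]=?,scc[5]=?)
step 4: low=(low[0]=0,low[1]=2,low[2]=0,low[3]=3,low[4]=?,low[5]=?); scc=(scc[0]=1,scc[1]=0,scc[2]=1,scc[3]=2,scc[4]=?,scc[5]=?)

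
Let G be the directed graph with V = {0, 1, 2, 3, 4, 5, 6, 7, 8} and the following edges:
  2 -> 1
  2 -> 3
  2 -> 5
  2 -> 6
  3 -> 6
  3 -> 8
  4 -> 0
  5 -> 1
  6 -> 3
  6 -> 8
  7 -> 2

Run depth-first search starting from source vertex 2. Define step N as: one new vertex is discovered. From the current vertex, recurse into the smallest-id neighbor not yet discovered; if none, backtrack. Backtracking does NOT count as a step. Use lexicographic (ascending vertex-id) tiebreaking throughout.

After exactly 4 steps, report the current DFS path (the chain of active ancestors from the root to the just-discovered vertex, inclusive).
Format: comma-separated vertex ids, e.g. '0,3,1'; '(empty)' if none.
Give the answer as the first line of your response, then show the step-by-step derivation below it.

2,3,6

step 1: discover 2; path=2; order=2
step 2: discover 1; path=2>1; order=2,1
step 3: discover 3; path=2>3; order=2,1,3
step 4: discover 6; path=2>3>6; order=2,1,3,6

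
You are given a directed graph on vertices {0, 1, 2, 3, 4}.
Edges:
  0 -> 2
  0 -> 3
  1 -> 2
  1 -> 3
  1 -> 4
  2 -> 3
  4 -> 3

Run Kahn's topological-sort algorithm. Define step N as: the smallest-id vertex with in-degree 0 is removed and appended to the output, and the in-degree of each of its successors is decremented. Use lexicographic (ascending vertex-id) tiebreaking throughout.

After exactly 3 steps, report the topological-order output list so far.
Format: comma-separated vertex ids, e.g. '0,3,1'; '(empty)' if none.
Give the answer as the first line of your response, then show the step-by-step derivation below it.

0,1,2

step 1: output 0; order=[0]; indeg=(0,0,1,3,1)
step 2: output 1; order=[0,1]; indeg=(0,0,0,2,0)
step 3: output 2; order=[0,1,2]; indeg=(0,0,0,1,0)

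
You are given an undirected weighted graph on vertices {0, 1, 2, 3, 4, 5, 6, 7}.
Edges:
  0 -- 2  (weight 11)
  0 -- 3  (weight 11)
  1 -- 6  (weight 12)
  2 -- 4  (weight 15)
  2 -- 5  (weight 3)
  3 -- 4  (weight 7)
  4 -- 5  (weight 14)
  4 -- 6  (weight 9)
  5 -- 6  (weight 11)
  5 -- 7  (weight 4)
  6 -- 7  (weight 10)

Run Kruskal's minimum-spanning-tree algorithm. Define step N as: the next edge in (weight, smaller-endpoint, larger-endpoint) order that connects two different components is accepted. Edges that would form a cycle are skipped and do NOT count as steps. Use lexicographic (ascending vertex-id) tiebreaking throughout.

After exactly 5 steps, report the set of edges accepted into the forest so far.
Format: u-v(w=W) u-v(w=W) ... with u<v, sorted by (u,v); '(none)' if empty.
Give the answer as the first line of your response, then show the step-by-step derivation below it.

2-5(w=3) 3-4(w=7) 4-6(w=9) 5-7(w=4) 6-7(w=10)

step 1: add edge 2-5 (w=3); MST = {2-5(w=3)}
step 2: add edge 5-7 (w=4); MST = {2-5(w=3) 5-7(w=4)}
step 3: add edge 3-4 (w=7); MST = {2-5(w=3) 3-4(w=7) 5-7(w=4)}
step 4: add edge 4-6 (w=9); MST = {2-5(w=3) 3-4(w=7) 4-6(w=9) 5-7(w=4)}
step 5: add edge 6-7 (w=10); MST = {2-5(w=3) 3-4(w=7) 4-6(w=9) 5-7(w=4) 6-7(w=10)}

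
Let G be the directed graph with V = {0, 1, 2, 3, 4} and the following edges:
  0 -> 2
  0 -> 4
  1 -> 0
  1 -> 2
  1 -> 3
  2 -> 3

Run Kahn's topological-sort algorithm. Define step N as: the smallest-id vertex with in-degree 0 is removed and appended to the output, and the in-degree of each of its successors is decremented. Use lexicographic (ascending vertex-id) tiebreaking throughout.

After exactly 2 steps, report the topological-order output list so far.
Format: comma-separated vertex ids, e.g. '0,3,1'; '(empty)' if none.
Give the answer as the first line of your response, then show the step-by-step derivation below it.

1,0

step 1: output 1; order=[1]; indeg=(0,0,1,1,1)
step 2: output 0; order=[1,0]; indeg=(0,0,0,1,0)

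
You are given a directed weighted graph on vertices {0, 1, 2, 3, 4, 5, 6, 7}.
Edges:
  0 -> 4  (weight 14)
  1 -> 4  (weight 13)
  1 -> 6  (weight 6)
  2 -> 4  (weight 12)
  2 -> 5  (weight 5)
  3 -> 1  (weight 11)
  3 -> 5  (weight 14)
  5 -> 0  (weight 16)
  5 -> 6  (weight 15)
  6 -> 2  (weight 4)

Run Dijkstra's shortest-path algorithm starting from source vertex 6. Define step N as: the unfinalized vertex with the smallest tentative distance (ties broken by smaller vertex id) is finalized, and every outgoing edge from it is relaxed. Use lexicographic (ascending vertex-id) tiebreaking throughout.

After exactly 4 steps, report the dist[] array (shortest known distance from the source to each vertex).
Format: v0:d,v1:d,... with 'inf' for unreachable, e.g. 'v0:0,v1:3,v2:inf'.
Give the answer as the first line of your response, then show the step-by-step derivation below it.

v0:25,v1:inf,v2:4,v3:inf,v4:16,v5:9,v6:0,v7:inf

step 1: dist = v0:inf,v1:inf,v2:4,v3:inf,v4:inf,v5:inf,v6:0,v7:inf
step 2: dist = v0:inf,v1:inf,v2:4,v3:inf,v4:16,v5:9,v6:0,v7:inf
step 3: dist = v0:25,v1:inf,v2:4,v3:inf,v4:16,v5:9,v6:0,v7:inf
step 4: dist = v0:25,v1:inf,v2:4,v3:inf,v4:16,v5:9,v6:0,v7:inf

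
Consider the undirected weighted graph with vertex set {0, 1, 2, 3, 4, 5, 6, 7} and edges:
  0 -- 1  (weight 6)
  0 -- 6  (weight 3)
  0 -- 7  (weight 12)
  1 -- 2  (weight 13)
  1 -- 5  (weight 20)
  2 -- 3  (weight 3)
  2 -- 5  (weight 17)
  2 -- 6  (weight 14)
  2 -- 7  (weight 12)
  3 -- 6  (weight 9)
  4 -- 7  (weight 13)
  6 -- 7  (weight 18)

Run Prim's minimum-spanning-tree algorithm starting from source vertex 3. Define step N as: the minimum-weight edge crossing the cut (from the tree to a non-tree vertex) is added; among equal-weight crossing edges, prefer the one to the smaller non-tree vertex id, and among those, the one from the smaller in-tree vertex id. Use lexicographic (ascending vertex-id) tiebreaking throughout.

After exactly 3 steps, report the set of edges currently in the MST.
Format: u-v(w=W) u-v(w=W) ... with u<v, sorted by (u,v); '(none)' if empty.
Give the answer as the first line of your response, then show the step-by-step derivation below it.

0-6(w=3) 2-3(w=3) 3-6(w=9)

step 1: add edge 2-3 (w=3); MST = {2-3(w=3)}
step 2: add edge 3-6 (w=9); MST = {2-3(w=3) 3-6(w=9)}
step 3: add edge 0-6 (w=3); MST = {0-6(w=3) 2-3(w=3) 3-6(w=9)}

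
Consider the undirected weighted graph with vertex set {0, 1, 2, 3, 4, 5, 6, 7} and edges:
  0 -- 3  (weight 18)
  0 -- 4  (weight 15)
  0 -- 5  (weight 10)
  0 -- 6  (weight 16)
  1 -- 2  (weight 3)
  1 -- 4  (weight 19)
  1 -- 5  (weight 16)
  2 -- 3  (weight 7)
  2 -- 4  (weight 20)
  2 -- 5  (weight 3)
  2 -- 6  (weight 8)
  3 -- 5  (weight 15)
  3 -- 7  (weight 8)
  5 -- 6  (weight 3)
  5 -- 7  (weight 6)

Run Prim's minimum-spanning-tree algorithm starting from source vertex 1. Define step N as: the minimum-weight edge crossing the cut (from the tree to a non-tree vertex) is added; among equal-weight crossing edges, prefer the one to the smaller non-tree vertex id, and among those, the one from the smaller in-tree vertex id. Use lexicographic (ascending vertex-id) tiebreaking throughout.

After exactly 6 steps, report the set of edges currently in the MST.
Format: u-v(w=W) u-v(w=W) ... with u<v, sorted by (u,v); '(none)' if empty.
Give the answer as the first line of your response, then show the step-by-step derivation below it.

0-5(w=10) 1-2(w=3) 2-3(w=7) 2-5(w=3) 5-6(w=3) 5-7(w=6)

step 1: add edge 1-2 (w=3); MST = {1-2(w=3)}
step 2: add edge 2-5 (w=3); MST = {1-2(w=3) 2-5(w=3)}
step 3: add edge 5-6 (w=3); MST = {1-2(w=3) 2-5(w=3) 5-6(w=3)}
step 4: add edge 5-7 (w=6); MST = {1-2(w=3) 2-5(w=3) 5-6(w=3) 5-7(w=6)}
step 5: add edge 2-3 (w=7); MST = {1-2(w=3) 2-3(w=7) 2-5(w=3) 5-6(w=3) 5-7(w=6)}
step 6: add edge 0-5 (w=10); MST = {0-5(w=10) 1-2(w=3) 2-3(w=7) 2-5(w=3) 5-6(w=3) 5-7(w=6)}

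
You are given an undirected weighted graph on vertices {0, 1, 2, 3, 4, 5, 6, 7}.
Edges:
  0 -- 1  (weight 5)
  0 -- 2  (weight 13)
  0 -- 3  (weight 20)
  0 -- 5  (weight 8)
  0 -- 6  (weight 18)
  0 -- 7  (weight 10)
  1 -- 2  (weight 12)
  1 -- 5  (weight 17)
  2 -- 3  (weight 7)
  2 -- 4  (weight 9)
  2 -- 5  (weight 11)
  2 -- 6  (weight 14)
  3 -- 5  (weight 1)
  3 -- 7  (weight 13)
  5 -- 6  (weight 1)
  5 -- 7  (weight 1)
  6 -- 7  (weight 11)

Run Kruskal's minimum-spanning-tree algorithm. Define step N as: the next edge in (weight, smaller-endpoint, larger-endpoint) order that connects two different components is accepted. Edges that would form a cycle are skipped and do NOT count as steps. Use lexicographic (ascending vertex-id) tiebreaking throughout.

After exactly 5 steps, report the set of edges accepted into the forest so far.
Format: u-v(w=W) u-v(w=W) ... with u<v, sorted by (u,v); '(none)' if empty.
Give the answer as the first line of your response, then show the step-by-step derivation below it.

0-1(w=5) 2-3(w=7) 3-5(w=1) 5-6(w=1) 5-7(w=1)

step 1: add edge 3-5 (w=1); MST = {3-5(w=1)}
step 2: add edge 5-6 (w=1); MST = {3-5(w=1) 5-6(w=1)}
step 3: add edge 5-7 (w=1); MST = {3-5(w=1) 5-6(w=1) 5-7(w=1)}
step 4: add edge 0-1 (w=5); MST = {0-1(w=5) 3-5(w=1) 5-6(w=1) 5-7(w=1)}
step 5: add edge 2-3 (w=7); MST = {0-1(w=5) 2-3(w=7) 3-5(w=1) 5-6(w=1) 5-7(w=1)}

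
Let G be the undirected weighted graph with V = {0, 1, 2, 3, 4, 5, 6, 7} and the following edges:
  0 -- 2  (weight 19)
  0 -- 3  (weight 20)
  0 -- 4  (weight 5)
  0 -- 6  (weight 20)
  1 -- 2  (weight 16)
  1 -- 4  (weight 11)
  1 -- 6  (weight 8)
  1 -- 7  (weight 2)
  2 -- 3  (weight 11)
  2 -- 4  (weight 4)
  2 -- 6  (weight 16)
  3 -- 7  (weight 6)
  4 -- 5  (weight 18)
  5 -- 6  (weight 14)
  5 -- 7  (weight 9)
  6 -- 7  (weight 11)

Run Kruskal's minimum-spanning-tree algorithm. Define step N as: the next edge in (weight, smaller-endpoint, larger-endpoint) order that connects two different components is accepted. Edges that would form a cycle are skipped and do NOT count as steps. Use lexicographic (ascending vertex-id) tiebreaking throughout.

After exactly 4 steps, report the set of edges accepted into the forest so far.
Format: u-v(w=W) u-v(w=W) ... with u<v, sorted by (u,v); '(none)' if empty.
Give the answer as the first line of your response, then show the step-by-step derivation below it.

0-4(w=5) 1-7(w=2) 2-4(w=4) 3-7(w=6)

step 1: add edge 1-7 (w=2); MST = {1-7(w=2)}
step 2: add edge 2-4 (w=4); MST = {1-7(w=2) 2-4(w=4)}
step 3: add edge 0-4 (w=5); MST = {0-4(w=5) 1-7(w=2) 2-4(w=4)}
step 4: add edge 3-7 (w=6); MST = {0-4(w=5) 1-7(w=2) 2-4(w=4) 3-7(w=6)}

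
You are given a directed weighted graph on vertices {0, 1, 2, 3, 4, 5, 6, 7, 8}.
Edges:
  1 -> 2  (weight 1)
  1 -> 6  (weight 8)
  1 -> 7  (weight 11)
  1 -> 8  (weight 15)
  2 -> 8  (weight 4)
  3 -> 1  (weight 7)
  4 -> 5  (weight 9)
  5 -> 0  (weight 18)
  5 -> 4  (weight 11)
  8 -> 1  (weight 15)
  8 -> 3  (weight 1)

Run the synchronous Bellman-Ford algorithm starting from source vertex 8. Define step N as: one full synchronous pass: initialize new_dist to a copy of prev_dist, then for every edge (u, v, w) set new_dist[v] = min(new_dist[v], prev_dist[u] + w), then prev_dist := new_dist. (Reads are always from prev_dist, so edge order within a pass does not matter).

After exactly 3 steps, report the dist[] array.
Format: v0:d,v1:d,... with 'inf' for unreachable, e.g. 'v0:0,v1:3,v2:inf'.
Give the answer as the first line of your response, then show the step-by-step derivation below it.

v0:inf,v1:8,v2:9,v3:1,v4:inf,v5:inf,v6:16,v7:19,v8:0

step 1: dist = v0:inf,v1:15,v2:inf,v3:1,v4:inf,v5:inf,v6:inf,v7:inf,v8:0
step 2: dist = v0:inf,v1:8,v2:16,v3:1,v4:inf,v5:inf,v6:23,v7:26,v8:0
step 3: dist = v0:inf,v1:8,v2:9,v3:1,v4:inf,v5:inf,v6:16,v7:19,v8:0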